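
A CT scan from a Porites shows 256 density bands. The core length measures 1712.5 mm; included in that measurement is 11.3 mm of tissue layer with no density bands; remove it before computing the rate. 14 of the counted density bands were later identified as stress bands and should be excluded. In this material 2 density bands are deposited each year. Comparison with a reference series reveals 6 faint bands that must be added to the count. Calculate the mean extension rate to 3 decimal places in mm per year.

13.719 mm per year

After corrections the count is 256 − 14 + 6 = 248 density bands.
248 density bands at 2 per year is 248 / 2 = 124 years.
The growth record spans 1712.5 − 11.3 = 1701.2 mm.
Extension rate ≈ 1701.2 / 124 = 13.719 mm per year.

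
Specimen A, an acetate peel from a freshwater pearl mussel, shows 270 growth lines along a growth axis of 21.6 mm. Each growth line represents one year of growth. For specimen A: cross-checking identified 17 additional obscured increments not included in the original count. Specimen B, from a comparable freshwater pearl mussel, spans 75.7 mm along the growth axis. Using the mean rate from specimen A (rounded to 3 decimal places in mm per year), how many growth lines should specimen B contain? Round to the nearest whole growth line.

1009 growth lines

Specimen A: after corrections the count is 270 + 17 = 287 growth lines.
A: 21.6 mm over 287 years gives 21.6 / 287 ≈ 0.075 mm/year.
B spans 75.7 / 0.075 = 1009.33 years ≈ 1009 growth lines.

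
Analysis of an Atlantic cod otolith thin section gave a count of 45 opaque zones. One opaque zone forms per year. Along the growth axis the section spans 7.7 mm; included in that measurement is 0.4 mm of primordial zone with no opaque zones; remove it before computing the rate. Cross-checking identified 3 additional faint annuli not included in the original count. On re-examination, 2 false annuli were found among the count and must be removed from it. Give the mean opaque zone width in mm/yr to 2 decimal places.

0.16 mm/yr

Adjusted count: 45 − 2 + 3 = 46 opaque zones.
Net length = 7.7 − 0.4 = 7.3 mm.
Extension rate ≈ 7.3 / 46 = 0.16 mm/yr.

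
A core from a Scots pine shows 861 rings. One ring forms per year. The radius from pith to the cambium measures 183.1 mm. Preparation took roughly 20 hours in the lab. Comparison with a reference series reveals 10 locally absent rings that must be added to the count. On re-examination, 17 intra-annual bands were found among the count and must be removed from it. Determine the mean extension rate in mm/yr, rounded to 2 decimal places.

0.21 mm/yr

True ring count = 861 − 17 + 10 = 854.
183.1 mm over 854 years gives 183.1 / 854 ≈ 0.21 mm/yr.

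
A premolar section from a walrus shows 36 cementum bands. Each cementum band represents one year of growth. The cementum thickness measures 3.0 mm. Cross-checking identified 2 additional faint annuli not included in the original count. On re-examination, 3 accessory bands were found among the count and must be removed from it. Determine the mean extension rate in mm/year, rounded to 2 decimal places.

True cementum band count = 36 − 3 + 2 = 35.
Mean rate = 3.0 mm / 35 years ≈ 0.09 mm/year.

0.09 mm/year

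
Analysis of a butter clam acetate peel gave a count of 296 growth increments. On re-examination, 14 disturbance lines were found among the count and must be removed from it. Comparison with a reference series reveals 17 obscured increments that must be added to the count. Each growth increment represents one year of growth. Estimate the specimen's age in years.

299 years

Correcting the raw count gives 296 − 14 + 17 = 299 true growth increments.
With a one-to-one growth increment periodicity this is 299 years.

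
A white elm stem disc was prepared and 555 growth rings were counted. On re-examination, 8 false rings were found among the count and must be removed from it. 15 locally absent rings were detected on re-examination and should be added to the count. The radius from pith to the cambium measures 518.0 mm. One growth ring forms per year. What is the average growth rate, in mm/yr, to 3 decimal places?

Adjusted count: 555 − 8 + 15 = 562 growth rings.
Extension rate ≈ 518.0 / 562 = 0.922 mm/yr.

0.922 mm/yr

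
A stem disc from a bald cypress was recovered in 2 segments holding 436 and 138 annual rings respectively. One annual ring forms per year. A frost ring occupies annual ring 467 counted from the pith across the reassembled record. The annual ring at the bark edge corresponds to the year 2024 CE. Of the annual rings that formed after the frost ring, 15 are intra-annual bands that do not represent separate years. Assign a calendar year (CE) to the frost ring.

1932 CE

Total annual rings = 436 + 138 = 574.
Between annual ring 467 and the bark edge there are 574 − 467 = 107 annual rings.
Excluding 15 false annual rings: 107 − 15 = 92.
The annual ring at the bark edge is 2024 CE, so the frost ring dates to 2024 − 92 = 1932 CE.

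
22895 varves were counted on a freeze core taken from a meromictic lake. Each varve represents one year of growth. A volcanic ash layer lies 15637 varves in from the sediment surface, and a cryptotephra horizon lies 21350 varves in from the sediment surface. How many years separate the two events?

5713 yr

Separation: 21350 − 15637 = 5713 varves.
One varve per year makes the interval 5713 years.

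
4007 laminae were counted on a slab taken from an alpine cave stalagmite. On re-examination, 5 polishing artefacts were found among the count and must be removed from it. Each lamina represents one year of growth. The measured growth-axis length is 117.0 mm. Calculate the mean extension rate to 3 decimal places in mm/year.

Correcting the raw count gives 4007 − 5 = 4002 true laminae.
117.0 mm over 4002 years gives 117.0 / 4002 ≈ 0.029 mm/year.

0.029 mm/year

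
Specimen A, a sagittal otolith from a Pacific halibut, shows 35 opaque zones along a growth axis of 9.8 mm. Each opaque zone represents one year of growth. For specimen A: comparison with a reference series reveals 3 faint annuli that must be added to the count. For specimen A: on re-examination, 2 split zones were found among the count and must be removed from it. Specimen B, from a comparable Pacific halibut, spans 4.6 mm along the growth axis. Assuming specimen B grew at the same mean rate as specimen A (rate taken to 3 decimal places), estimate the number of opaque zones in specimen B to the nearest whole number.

Specimen A: correcting the raw count gives 35 − 2 + 3 = 36 true opaque zones.
A: Extension rate ≈ 9.8 / 36 = 0.272 mm/year.
Specimen B: 4.6 mm / 0.272 mm per year = 16.91 years ≈ 17 opaque zones.

17 opaque zones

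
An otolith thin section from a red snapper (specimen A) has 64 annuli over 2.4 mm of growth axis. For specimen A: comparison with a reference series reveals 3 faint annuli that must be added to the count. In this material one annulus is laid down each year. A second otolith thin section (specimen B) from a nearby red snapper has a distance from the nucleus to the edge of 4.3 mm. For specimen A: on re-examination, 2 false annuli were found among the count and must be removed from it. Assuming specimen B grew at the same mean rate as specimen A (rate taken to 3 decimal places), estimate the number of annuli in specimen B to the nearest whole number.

Specimen A: true annulus count = 64 − 2 + 3 = 65.
A: Mean rate = 2.4 mm / 65 years ≈ 0.037 mm/yr.
B spans 4.3 / 0.037 = 116.22 years ≈ 116 annuli.

116 annuli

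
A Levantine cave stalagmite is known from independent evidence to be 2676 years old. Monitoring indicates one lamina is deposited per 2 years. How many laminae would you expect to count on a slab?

1338 laminae

One lamina every 2 years means 2676 / 2 = 1338 laminae.
So 1338 laminae should be present.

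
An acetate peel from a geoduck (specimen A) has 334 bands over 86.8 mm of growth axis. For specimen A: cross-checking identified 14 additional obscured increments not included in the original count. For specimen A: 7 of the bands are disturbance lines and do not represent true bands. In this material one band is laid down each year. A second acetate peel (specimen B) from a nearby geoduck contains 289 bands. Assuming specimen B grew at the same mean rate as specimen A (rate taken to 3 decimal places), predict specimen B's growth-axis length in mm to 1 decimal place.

73.7 mm

Specimen A: after corrections the count is 334 − 7 + 14 = 341 bands.
A: Mean rate = 86.8 mm / 341 years ≈ 0.255 mm/year.
Length of B = 0.255 × 289 = 73.7 mm.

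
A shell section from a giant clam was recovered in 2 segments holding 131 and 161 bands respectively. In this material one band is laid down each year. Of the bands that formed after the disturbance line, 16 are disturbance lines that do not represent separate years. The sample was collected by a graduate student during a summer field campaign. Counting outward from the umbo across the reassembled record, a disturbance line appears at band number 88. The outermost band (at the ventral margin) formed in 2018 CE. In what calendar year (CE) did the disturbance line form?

1830 CE

Total bands = 131 + 161 = 292.
The disturbance line sits at band 88 from the umbo, so 292 − 88 = 204 bands formed after it.
Removing the 16 false bands leaves 204 − 16 = 188 true bands beyond the disturbance line.
The band at the ventral margin is 2018 CE, so the disturbance line dates to 2018 − 188 = 1830 CE.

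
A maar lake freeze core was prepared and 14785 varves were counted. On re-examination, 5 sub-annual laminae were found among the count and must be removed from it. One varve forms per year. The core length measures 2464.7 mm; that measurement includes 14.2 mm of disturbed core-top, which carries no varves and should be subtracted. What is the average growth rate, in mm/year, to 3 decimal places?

0.166 mm/year

Correcting the raw count gives 14785 − 5 = 14780 true varves.
Net length = 2464.7 − 14.2 = 2450.5 mm.
Extension rate ≈ 2450.5 / 14780 = 0.166 mm/year.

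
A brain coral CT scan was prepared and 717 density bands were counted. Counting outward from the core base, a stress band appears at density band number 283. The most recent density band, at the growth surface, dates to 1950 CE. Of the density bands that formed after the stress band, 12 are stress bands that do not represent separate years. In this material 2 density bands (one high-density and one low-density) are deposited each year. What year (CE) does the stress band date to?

Between density band 283 and the growth surface there are 717 − 283 = 434 density bands.
434 − 12 false = 422 true density bands after the stress band.
Dividing by 2 density bands per year: 422 / 2 = 211 years.
Counting back 211 years from 1950 CE places the stress band in 1950 − 211 = 1739 CE.

1739 CE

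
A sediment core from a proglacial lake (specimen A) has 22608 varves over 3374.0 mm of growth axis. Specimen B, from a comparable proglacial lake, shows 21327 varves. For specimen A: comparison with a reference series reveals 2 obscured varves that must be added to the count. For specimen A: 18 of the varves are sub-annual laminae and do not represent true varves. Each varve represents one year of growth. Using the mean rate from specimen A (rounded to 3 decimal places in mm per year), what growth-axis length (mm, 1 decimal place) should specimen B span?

Specimen A: true varve count = 22608 − 18 + 2 = 22592.
A: 3374.0 mm over 22592 years gives 3374.0 / 22592 ≈ 0.149 mm/yr.
Length of B = 0.149 × 21327 = 3177.7 mm.

3177.7 mm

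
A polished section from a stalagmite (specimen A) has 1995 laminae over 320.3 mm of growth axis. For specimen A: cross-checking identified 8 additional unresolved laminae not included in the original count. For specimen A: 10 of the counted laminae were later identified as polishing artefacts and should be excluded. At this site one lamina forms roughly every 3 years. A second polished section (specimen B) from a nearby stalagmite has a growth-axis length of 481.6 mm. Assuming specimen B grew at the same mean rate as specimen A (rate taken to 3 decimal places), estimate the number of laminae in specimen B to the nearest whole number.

2973 laminae

Specimen A: after corrections the count is 1995 − 10 + 8 = 1993 laminae.
Specimen A: at 3 years per lamina, 1993 × 3 = 5979 years.
A: Extension rate ≈ 320.3 / 5979 = 0.054 mm/year.
For B, 481.6 / 0.054 = 8918.52 years; at 3 years per lamina that is 8918.52 / 3 ≈ 2973 laminae.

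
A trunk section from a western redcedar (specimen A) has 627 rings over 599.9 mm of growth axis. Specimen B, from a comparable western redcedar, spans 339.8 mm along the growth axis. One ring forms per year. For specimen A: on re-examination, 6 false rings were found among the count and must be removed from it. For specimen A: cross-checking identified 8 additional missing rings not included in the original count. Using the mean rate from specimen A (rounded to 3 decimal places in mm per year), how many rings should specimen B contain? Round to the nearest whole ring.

Specimen A: adjusted count: 627 − 6 + 8 = 629 rings.
A: Mean rate = 599.9 mm / 629 years ≈ 0.954 mm/yr.
Specimen B: 339.8 mm / 0.954 mm per year = 356.18 years ≈ 356 rings.

356 rings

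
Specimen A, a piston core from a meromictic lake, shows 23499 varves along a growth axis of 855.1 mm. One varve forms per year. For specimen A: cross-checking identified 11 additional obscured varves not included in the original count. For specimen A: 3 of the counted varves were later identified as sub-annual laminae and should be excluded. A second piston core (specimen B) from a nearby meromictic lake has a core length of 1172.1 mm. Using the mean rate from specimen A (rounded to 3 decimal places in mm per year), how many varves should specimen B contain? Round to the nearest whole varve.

Specimen A: correcting the raw count gives 23499 − 3 + 11 = 23507 true varves.
A: Mean rate = 855.1 mm / 23507 years ≈ 0.036 mm/year.
B spans 1172.1 / 0.036 = 32558.33 years ≈ 32558 varves.

32558 varves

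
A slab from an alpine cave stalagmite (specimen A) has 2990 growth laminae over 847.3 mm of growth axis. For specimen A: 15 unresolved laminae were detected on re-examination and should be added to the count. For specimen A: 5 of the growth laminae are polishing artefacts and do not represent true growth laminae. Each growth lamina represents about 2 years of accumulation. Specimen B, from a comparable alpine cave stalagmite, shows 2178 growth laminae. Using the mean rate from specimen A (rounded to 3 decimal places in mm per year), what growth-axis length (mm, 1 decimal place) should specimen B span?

Specimen A: after corrections the count is 2990 − 5 + 15 = 3000 growth laminae.
Specimen A: at 2 years per growth lamina, 3000 × 2 = 6000 years.
A: Extension rate ≈ 847.3 / 6000 = 0.141 mm/year.
Specimen B: multiplying by 2 years per growth lamina: 2178 × 2 = 4356 years. For B, 0.141 mm/year × 4356 years = 614.2 mm.

614.2 mm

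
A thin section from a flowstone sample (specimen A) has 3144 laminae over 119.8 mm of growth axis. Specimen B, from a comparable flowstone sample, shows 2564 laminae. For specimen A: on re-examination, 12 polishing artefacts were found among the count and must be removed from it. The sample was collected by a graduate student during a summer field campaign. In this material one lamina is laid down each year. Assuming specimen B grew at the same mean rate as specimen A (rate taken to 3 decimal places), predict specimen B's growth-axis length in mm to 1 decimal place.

97.4 mm

Specimen A: correcting the raw count gives 3144 − 12 = 3132 true laminae.
A: 119.8 mm over 3132 years gives 119.8 / 3132 ≈ 0.038 mm/year.
B's length ≈ 0.038 × 2564 = 97.4 mm.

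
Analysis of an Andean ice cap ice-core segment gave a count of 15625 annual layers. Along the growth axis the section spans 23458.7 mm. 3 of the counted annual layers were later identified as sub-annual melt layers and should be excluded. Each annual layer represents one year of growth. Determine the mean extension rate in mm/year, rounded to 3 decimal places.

Correcting the raw count gives 15625 − 3 = 15622 true annual layers.
Mean rate = 23458.7 mm / 15622 years ≈ 1.502 mm/year.

1.502 mm/year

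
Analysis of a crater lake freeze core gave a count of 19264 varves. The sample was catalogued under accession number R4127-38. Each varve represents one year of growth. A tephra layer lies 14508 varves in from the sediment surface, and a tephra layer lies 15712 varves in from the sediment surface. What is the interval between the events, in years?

1204 years

The two markers are separated by 15712 − 14508 = 1204 varves.
At one varve per year, 1204 years elapsed between them.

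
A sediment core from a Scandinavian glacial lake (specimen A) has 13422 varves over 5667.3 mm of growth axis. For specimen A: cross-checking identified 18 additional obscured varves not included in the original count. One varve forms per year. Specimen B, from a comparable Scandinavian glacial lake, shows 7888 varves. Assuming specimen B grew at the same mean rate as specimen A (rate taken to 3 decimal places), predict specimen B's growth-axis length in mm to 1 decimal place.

Specimen A: true varve count = 13422 + 18 = 13440.
A: 5667.3 mm over 13440 years gives 5667.3 / 13440 ≈ 0.422 mm/year.
For B, 0.422 mm/year × 7888 years = 3328.7 mm.

3328.7 mm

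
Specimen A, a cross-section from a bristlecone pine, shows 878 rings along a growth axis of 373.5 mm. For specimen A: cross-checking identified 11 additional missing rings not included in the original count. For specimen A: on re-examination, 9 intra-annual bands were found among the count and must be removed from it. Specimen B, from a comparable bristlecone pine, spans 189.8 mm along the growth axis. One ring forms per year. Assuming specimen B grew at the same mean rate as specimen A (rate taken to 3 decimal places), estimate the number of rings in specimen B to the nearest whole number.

448 rings

Specimen A: true ring count = 878 − 9 + 11 = 880.
A: Mean rate = 373.5 mm / 880 years ≈ 0.424 mm/yr.
B spans 189.8 / 0.424 = 447.64 years ≈ 448 rings.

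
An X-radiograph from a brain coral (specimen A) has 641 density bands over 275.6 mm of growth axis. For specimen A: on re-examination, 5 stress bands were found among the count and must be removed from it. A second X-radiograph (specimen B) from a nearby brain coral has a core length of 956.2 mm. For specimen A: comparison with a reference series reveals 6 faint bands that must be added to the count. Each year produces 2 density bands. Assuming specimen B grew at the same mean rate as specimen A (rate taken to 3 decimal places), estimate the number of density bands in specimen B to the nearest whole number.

Specimen A: after corrections the count is 641 − 5 + 6 = 642 density bands.
Specimen A: dividing by 2 density bands per year: 642 / 2 = 321 years.
A: 275.6 mm over 321 years gives 275.6 / 321 ≈ 0.859 mm per year.
B spans 956.2 / 0.859 = 1113.15 years; at 2 density bands per year that is 1113.15 × 2 ≈ 2226 density bands.

2226 density bands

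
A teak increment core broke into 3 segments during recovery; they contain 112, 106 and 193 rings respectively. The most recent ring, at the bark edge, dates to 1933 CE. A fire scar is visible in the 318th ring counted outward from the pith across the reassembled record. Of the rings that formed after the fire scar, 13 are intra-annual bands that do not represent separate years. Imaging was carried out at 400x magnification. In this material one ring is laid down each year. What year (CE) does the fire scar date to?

1853 CE

Total rings = 112 + 106 + 193 = 411.
The fire scar sits at ring 318 from the pith, so 411 − 318 = 93 rings formed after it.
93 − 13 false = 80 true rings after the fire scar.
1933 − 80 = 1853 CE.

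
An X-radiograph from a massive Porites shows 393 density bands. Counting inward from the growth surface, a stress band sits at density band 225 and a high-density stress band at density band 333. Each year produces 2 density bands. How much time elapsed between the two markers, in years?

333 − 225 = 108 density bands lie between the two events.
108 density bands at 2 per year is 108 / 2 = 54 years.

54 years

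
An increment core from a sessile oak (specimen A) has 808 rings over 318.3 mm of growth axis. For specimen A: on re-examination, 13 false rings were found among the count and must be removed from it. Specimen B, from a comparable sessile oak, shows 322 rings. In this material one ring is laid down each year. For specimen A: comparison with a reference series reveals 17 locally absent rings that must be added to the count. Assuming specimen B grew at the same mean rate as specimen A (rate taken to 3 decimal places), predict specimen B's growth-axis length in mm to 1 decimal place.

Specimen A: correcting the raw count gives 808 − 13 + 17 = 812 true rings.
A: Extension rate ≈ 318.3 / 812 = 0.392 mm/year.
B's length ≈ 0.392 × 322 = 126.2 mm.

126.2 mm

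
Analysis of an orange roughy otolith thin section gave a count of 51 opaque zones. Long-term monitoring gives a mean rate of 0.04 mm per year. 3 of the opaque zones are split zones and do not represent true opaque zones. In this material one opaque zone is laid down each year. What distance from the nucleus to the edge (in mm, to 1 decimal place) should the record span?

1.9 mm

Adjusted count: 51 − 3 = 48 opaque zones.
Length ≈ 0.04 × 48 = 1.9 mm.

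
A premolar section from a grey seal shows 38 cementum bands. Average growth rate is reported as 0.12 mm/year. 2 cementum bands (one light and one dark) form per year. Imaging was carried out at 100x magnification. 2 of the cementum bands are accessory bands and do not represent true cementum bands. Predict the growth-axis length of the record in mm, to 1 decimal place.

2.2 mm

Correcting the raw count gives 38 − 2 = 36 true cementum bands.
With 2 cementum bands per year, 36 / 2 = 18 years.
Length ≈ 0.12 × 18 = 2.2 mm.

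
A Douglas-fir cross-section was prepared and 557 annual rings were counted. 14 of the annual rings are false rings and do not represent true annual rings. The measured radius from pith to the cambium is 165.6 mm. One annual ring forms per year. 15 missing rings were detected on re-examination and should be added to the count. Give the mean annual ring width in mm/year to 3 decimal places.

0.297 mm/year

True annual ring count = 557 − 14 + 15 = 558.
Extension rate ≈ 165.6 / 558 = 0.297 mm/year.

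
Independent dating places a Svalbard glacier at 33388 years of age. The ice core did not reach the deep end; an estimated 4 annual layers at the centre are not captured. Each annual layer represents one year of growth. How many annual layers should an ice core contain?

One annual layer per year gives 33388 annual layers over 33388 years.
33388 − 4 missed = 33384 annual layers expected in the prepared section.

33384 annual layers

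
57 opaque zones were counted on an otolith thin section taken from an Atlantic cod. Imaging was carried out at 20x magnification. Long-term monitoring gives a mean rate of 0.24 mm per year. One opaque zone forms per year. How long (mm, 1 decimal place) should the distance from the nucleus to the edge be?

57 years of growth are recorded.
Length ≈ 0.24 × 57 = 13.7 mm.

13.7 mm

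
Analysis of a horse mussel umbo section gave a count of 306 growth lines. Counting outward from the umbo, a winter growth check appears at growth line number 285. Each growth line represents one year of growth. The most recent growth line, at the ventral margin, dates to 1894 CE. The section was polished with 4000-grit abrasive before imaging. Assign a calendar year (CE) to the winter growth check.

Between growth line 285 and the ventral margin there are 306 − 285 = 21 growth lines.
Counting back 21 years from 1894 CE places the winter growth check in 1894 − 21 = 1873 CE.

1873 CE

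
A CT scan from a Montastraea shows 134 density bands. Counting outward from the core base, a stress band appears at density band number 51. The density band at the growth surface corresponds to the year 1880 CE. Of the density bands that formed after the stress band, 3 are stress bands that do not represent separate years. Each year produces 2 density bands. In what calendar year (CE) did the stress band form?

134 − 51 = 83 density bands lie beyond the stress band toward the growth surface.
Removing the 3 false density bands leaves 83 − 3 = 80 true density bands beyond the stress band.
With 2 density bands per year, 80 / 2 = 40 years.
1880 − 40 = 1840 CE.

1840 CE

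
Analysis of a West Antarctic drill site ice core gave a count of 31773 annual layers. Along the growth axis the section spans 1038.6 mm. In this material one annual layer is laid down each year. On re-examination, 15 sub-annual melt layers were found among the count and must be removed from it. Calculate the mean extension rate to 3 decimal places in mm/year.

Adjusted count: 31773 − 15 = 31758 annual layers.
Mean rate = 1038.6 mm / 31758 years ≈ 0.033 mm/year.

0.033 mm/year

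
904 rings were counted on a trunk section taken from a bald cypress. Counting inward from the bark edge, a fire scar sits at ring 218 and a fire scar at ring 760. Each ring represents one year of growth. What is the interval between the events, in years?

542 yr

Separation: 760 − 218 = 542 rings.
At one ring per year, 542 years elapsed between them.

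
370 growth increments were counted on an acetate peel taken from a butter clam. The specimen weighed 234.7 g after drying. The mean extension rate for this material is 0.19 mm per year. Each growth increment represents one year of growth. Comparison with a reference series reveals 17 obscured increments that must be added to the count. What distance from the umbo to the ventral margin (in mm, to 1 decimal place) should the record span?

After corrections the count is 370 + 17 = 387 growth increments.
387 years at 0.19 mm/year gives 0.19 × 387 = 73.5 mm.

73.5 mm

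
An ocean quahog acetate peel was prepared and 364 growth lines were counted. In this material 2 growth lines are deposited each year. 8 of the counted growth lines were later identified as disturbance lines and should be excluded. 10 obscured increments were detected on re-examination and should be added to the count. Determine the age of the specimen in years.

Correcting the raw count gives 364 − 8 + 10 = 366 true growth lines.
366 growth lines at 2 per year is 366 / 2 = 183 years.

183 years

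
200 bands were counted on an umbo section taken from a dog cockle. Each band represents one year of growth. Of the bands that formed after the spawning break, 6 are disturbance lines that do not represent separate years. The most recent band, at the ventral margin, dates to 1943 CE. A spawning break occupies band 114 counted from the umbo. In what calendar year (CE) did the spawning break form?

1863 CE

200 − 114 = 86 bands lie beyond the spawning break toward the ventral margin.
86 − 6 false = 80 true bands after the spawning break.
1943 − 80 = 1863 CE.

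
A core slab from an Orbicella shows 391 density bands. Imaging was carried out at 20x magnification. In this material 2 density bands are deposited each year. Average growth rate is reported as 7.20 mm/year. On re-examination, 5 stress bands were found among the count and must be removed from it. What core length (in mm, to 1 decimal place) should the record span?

After corrections the count is 391 − 5 = 386 density bands.
386 density bands at 2 per year is 386 / 2 = 193 years.
Predicted length = 7.20 mm/year × 193 years = 1389.6 mm.

1389.6 mm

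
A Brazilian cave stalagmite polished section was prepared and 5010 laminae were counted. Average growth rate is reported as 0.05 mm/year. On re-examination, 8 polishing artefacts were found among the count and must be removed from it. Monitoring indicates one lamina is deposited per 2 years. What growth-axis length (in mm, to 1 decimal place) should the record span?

Adjusted count: 5010 − 8 = 5002 laminae.
At 2 years per lamina, 5002 × 2 = 10004 years.
Predicted length = 0.05 mm/year × 10004 years = 500.2 mm.

500.2 mm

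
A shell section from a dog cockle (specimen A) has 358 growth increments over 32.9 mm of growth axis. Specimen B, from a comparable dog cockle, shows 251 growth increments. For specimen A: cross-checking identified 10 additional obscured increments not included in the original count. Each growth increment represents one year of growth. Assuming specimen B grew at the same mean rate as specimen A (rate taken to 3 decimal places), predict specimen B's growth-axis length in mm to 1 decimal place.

Specimen A: adjusted count: 358 + 10 = 368 growth increments.
A: Extension rate ≈ 32.9 / 368 = 0.089 mm/year.
B's length ≈ 0.089 × 251 = 22.3 mm.

22.3 mm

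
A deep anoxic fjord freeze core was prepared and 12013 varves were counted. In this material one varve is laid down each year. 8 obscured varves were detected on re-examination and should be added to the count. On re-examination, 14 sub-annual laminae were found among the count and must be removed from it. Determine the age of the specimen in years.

12007 yr

Adjusted count: 12013 − 14 + 8 = 12007 varves.
At one varve per year, that is 12007 years.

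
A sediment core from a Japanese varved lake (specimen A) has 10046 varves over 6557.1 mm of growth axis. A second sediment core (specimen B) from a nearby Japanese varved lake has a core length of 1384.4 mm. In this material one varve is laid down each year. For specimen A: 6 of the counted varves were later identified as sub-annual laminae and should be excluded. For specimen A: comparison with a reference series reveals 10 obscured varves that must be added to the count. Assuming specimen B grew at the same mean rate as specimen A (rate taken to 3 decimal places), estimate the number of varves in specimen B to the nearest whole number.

Specimen A: after corrections the count is 10046 − 6 + 10 = 10050 varves.
A: Extension rate ≈ 6557.1 / 10050 = 0.652 mm/year.
B spans 1384.4 / 0.652 = 2123.31 years ≈ 2123 varves.

2123 varves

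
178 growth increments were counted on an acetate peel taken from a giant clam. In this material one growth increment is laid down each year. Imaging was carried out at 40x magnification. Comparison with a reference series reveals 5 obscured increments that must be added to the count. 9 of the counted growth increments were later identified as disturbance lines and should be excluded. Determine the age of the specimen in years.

174 yr

Adjusted count: 178 − 9 + 5 = 174 growth increments.
At one growth increment per year, that is 174 years.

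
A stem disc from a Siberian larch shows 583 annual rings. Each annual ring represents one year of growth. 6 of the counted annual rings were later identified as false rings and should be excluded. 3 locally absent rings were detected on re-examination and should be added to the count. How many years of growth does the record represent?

After corrections the count is 583 − 6 + 3 = 580 annual rings.
At one annual ring per year, that is 580 years.

580 years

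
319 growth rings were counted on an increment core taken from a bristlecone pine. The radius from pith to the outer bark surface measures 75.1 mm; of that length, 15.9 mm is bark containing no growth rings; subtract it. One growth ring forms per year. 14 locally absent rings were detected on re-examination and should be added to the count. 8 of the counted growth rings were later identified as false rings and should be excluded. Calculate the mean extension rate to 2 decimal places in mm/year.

0.18 mm/year

After corrections the count is 319 − 8 + 14 = 325 growth rings.
Removing the 15.9 mm offcut leaves 75.1 − 15.9 = 59.2 mm.
Extension rate ≈ 59.2 / 325 = 0.18 mm/year.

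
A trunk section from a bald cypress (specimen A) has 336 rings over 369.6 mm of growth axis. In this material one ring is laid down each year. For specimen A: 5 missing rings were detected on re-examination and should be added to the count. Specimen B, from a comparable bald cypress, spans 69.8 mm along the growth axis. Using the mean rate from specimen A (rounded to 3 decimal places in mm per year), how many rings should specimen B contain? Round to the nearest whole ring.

Specimen A: after corrections the count is 336 + 5 = 341 rings.
A: 369.6 mm over 341 years gives 369.6 / 341 ≈ 1.084 mm/yr.
B spans 69.8 / 1.084 = 64.39 years ≈ 64 rings.

64 rings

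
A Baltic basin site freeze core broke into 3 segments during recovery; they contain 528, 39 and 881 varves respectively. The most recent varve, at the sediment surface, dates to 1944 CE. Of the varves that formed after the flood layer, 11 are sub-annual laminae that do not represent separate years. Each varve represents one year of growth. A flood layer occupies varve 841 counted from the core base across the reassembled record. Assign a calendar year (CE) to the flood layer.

1348 CE

Total varves = 528 + 39 + 881 = 1448.
Between varve 841 and the sediment surface there are 1448 − 841 = 607 varves.
Removing the 11 false varves leaves 607 − 11 = 596 true varves beyond the flood layer.
Counting back 596 years from 1944 CE places the flood layer in 1944 − 596 = 1348 CE.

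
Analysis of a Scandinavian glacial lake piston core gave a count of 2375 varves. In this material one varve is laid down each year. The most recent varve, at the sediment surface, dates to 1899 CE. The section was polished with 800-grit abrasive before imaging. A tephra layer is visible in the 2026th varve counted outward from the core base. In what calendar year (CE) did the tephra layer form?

The tephra layer sits at varve 2026 from the core base, so 2375 − 2026 = 349 varves formed after it.
1899 − 349 = 1550 CE.

1550 CE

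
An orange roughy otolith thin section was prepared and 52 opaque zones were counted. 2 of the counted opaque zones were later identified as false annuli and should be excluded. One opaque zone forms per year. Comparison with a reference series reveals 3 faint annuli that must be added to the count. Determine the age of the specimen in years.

After corrections the count is 52 − 2 + 3 = 53 opaque zones.
With a one-to-one opaque zone periodicity this is 53 years.

53 years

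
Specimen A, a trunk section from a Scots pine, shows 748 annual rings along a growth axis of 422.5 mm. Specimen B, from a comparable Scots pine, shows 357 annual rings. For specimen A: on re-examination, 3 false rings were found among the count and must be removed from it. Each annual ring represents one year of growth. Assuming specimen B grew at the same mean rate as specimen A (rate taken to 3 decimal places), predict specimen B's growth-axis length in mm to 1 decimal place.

202.4 mm

Specimen A: true annual ring count = 748 − 3 = 745.
A: Extension rate ≈ 422.5 / 745 = 0.567 mm/yr.
Length of B = 0.567 × 357 = 202.4 mm.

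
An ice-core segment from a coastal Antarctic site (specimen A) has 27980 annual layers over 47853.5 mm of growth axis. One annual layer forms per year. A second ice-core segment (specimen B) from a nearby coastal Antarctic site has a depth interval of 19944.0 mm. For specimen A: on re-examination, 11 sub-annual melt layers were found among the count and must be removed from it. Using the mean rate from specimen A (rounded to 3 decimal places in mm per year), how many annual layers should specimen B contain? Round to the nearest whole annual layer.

11656 annual layers

Specimen A: true annual layer count = 27980 − 11 = 27969.
A: Extension rate ≈ 47853.5 / 27969 = 1.711 mm per year.
Specimen B: 19944.0 mm / 1.711 mm per year = 11656.34 years ≈ 11656 annual layers.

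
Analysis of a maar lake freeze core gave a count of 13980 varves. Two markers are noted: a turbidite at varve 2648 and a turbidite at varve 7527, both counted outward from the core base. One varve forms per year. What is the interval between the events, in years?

4879 years

7527 − 2648 = 4879 varves lie between the two events.
One varve per year makes the interval 4879 years.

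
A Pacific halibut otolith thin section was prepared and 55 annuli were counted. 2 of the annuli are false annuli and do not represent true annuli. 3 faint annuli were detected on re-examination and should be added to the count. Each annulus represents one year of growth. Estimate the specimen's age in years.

After corrections the count is 55 − 2 + 3 = 56 annuli.
At one annulus per year, that is 56 years.

56 years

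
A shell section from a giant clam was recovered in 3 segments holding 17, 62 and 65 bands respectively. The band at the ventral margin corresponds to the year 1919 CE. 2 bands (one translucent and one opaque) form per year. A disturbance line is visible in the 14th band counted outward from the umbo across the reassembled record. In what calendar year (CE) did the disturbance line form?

1854 CE

Total bands = 17 + 62 + 65 = 144.
144 − 14 = 130 bands lie beyond the disturbance line toward the ventral margin.
130 bands at 2 per year is 130 / 2 = 65 years.
1919 − 65 = 1854 CE.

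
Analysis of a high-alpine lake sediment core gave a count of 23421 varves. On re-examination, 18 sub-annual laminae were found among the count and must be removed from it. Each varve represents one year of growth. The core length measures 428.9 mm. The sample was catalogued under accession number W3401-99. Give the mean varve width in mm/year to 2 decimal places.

0.02 mm/year

True varve count = 23421 − 18 = 23403.
Extension rate ≈ 428.9 / 23403 = 0.02 mm/year.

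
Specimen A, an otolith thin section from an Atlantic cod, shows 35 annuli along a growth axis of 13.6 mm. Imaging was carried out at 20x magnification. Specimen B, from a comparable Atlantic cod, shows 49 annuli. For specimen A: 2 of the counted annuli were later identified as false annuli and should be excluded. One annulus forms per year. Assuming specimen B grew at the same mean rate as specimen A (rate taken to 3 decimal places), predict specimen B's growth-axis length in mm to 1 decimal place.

Specimen A: true annulus count = 35 − 2 = 33.
A: Extension rate ≈ 13.6 / 33 = 0.412 mm/yr.
Length of B = 0.412 × 49 = 20.2 mm.

20.2 mm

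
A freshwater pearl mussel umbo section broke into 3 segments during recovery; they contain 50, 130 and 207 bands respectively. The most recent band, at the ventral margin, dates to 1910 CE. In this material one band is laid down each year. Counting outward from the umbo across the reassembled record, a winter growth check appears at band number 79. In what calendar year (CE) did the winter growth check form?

Total bands = 50 + 130 + 207 = 387.
The winter growth check sits at band 79 from the umbo, so 387 − 79 = 308 bands formed after it.
Counting back 308 years from 1910 CE places the winter growth check in 1910 − 308 = 1602 CE.

1602 CE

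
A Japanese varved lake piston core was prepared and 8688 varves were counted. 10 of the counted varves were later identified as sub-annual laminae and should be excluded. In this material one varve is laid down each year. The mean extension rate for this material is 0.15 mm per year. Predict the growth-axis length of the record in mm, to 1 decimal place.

True varve count = 8688 − 10 = 8678.
8678 years at 0.15 mm/year gives 0.15 × 8678 = 1301.7 mm.

1301.7 mm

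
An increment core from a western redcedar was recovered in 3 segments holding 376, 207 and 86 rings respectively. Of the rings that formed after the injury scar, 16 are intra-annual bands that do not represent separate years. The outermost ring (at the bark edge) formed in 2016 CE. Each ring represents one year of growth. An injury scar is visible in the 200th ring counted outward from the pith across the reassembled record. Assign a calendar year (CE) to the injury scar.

Total rings = 376 + 207 + 86 = 669.
The injury scar sits at ring 200 from the pith, so 669 − 200 = 469 rings formed after it.
469 − 16 false = 453 true rings after the injury scar.
2016 − 453 = 1563 CE.

1563 CE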